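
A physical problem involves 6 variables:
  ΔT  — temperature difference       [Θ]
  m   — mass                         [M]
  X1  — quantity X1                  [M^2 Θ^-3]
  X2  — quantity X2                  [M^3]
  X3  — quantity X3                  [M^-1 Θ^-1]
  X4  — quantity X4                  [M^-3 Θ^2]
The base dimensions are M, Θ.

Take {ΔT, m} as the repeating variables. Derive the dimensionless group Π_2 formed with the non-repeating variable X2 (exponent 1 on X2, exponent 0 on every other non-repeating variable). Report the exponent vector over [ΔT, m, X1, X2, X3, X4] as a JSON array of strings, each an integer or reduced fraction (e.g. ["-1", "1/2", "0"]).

Dimensional matrix (M×Θ by ΔT×m×X1×X2×X3×X4):
  M: [ 0  1  2  3 -1 -3]
  Θ: [ 1  0 -3  0 -1  2]
Echelon form has 2 nonzero rows (pivots: ΔT,m)
Repeat: ΔT,m; free: X1,X2,X3,X4
RREF:
  r0: [   1    0   -3    0   -1    2]
  r1: [   0    1    2    3   -1   -3]
Fix exponent of X2 at 1, X1 at 0, X3 at 0, X4 at 0; solve each RREF row for its pivot's exponent:
  r0: exp(ΔT) + (0)·1 = 0 ⇒ exp(ΔT) = 0
  r1: exp(m) + (3)·1 = 0 ⇒ exp(m) = -3
Π_2 = m^-3 · X2

["0", "-3", "0", "1", "0", "0"]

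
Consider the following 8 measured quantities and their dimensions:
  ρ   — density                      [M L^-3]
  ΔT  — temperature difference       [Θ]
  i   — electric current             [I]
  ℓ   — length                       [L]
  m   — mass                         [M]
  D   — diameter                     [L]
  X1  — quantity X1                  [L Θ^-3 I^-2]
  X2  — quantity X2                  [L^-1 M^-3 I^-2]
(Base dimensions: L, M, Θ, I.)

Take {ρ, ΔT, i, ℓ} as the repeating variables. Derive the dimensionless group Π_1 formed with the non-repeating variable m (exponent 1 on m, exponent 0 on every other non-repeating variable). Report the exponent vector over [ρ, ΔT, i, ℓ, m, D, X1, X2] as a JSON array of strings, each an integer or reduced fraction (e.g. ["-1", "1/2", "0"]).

["-1", "0", "0", "-3", "1", "0", "0", "0"]

Write exponents as rows L,M,Θ,I / cols ρ,ΔT,i,ℓ,m,D,X1,X2:
  L: [-3  0  0  1  0  1  1 -1]
  M: [ 1  0  0  0  1  0  0 -3]
  Θ: [ 0  1  0  0  0  0 -3  0]
  I: [ 0  0  1  0  0  0 -2 -2]
RREF → pivots at {ρ,ΔT,i,ℓ} ⇒ r = 4
Pivot set = {ρ,ΔT,i,ℓ}, free = {m,D,X1,X2}
RREF:
  r0: [   1    0    0    0    1    0    0   -3]
  r1: [   0    1    0    0    0    0   -3    0]
  r2: [   0    0    1    0    0    0   -2   -2]
  r3: [   0    0    0    1    3    1    1  -10]
Fix exponent of m at 1, D at 0, X1 at 0, X2 at 0; solve each RREF row for its pivot's exponent:
  r0: exp(ρ) + (1)·1 = 0 ⇒ exp(ρ) = -1
  r1: exp(ΔT) + (0)·1 = 0 ⇒ exp(ΔT) = 0
  r2: exp(i) + (0)·1 = 0 ⇒ exp(i) = 0
  r3: exp(ℓ) + (3)·1 = 0 ⇒ exp(ℓ) = -3
Π_1 = ρ^-1 · ℓ^-3 · m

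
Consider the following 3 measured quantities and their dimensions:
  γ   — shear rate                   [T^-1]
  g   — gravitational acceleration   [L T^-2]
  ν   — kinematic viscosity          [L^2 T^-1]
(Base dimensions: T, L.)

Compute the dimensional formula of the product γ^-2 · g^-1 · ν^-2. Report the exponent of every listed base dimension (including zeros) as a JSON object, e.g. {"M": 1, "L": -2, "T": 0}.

{"T": 6, "L": -5}

Dimensional matrix (T×L by γ×g×ν):
  T: [-1 -2 -1]
  L: [ 0  1  2]
  [T]: (-2)·-1+(-1)·-2+(-2)·-1 = 6
  [L]: (-2)·0+(-1)·1+(-2)·2 = -5
⇒ T^6 L^-5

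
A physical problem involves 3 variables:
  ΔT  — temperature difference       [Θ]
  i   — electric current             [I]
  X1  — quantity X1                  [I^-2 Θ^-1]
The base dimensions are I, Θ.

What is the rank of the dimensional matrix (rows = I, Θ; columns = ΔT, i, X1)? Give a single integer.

2

Write exponents as rows I,Θ / cols ΔT,i,X1:
  I: [ 0  1 -2]
  Θ: [ 1  0 -1]
Row reduction gives pivot columns ΔT,i; rank = 2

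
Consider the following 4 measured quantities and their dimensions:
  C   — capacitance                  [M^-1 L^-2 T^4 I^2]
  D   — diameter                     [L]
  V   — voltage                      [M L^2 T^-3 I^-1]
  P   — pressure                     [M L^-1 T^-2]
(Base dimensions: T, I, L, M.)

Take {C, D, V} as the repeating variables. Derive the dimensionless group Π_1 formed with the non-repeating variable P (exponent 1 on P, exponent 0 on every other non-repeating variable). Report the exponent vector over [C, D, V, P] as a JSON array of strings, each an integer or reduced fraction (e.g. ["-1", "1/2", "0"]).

["-1", "3", "-2", "1"]

Exponent matrix [T,I,L,M] × [C,D,V,P]:
  T: [ 4  0 -3 -2]
  I: [ 2  0 -1  0]
  L: [-2  1  2 -1]
  M: [-1  0  1  1]
Echelon form has 3 nonzero rows (pivots: C,D,V)
Pivot set = {C,D,V}, free = {P}
RREF:
  r0: [   1    0    0    1]
  r1: [   0    1    0   -3]
  r2: [   0    0    1    2]
  r3: [   0    0    0    0]
Fix exponent of P at 1; solve each RREF row for its pivot's exponent:
  r0: exp(C) + (1)·1 = 0 ⇒ exp(C) = -1
  r1: exp(D) + (-3)·1 = 0 ⇒ exp(D) = 3
  r2: exp(V) + (2)·1 = 0 ⇒ exp(V) = -2
Π_1 = C^-1 · D^3 · V^-2 · P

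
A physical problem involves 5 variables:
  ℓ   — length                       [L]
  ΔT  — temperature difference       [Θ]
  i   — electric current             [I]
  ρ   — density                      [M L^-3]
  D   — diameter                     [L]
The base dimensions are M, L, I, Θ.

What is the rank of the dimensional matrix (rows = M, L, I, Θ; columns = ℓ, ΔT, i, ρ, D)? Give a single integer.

4

Exponent matrix [M,L,I,Θ] × [ℓ,ΔT,i,ρ,D]:
  M: [ 0  0  0  1  0]
  L: [ 1  0  0 -3  1]
  I: [ 0  0  1  0  0]
  Θ: [ 0  1  0  0  0]
Echelon form has 4 nonzero rows (pivots: ℓ,ΔT,i,ρ)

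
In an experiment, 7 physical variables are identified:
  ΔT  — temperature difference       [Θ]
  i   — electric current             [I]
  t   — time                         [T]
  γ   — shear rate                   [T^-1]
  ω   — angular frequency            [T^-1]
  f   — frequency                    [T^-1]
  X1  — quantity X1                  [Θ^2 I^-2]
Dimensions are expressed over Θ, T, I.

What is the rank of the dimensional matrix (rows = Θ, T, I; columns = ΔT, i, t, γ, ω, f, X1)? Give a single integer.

Dimensional matrix (Θ×T×I by ΔT×i×t×γ×ω×f×X1):
  Θ: [ 1  0  0  0  0  0  2]
  T: [ 0  0  1 -1 -1 -1  0]
  I: [ 0  1  0  0  0  0 -2]
Row reduction gives pivot columns ΔT,i,t; rank = 3

3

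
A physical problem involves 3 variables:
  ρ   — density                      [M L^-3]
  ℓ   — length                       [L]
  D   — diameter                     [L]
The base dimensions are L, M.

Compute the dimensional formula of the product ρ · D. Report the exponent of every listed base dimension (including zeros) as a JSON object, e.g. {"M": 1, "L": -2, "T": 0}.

{"L": -2, "M": 1}

Write exponents as rows L,M / cols ρ,ℓ,D:
  L: [-3  1  1]
  M: [ 1  0  0]
  [L]: (1)·-3+(1)·1 = -2
  [M]: (1)·1+(1)·0 = 1
⇒ L^-2 M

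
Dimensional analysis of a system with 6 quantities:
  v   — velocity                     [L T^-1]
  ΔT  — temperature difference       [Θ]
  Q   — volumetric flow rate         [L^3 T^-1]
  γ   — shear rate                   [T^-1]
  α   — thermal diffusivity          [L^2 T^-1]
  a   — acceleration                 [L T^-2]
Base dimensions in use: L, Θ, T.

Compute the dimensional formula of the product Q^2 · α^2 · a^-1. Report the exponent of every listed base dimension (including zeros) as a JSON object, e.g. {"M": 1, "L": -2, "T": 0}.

Dimensional matrix (L×Θ×T by v×ΔT×Q×γ×α×a):
  L: [ 1  0  3  0  2  1]
  Θ: [ 0  1  0  0  0  0]
  T: [-1  0 -1 -1 -1 -2]
  [L]: (2)·3+(2)·2+(-1)·1 = 9
  [Θ]: (2)·0+(2)·0+(-1)·0 = 0
  [T]: (2)·-1+(2)·-1+(-1)·-2 = -2
⇒ L^9 T^-2

{"L": 9, "Θ": 0, "T": -2}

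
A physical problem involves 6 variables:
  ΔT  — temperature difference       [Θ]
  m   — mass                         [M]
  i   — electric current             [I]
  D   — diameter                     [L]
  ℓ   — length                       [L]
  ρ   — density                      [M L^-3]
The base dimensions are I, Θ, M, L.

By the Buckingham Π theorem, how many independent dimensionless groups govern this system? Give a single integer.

Write exponents as rows I,Θ,M,L / cols ΔT,m,i,D,ℓ,ρ:
  I: [ 0  0  1  0  0  0]
  Θ: [ 1  0  0  0  0  0]
  M: [ 0  1  0  0  0  1]
  L: [ 0  0  0  1  1 -3]
Row reduction gives pivot columns ΔT,m,i,D; rank = 4
6 vars − rank 4 = 2 Π groups

2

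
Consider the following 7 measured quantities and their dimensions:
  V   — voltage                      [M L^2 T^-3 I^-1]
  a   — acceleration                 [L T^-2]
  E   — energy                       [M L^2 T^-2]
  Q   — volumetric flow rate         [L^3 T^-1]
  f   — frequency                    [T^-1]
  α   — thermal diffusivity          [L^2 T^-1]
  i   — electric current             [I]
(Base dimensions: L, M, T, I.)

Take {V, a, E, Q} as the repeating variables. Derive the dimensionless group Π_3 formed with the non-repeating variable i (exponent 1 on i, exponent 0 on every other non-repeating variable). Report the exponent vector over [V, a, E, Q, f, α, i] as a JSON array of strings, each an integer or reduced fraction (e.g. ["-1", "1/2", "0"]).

Write exponents as rows L,M,T,I / cols V,a,E,Q,f,α,i:
  L: [ 2  1  2  3  0  2  0]
  M: [ 1  0  1  0  0  0  0]
  T: [-3 -2 -2 -1 -1 -1  0]
  I: [-1  0  0  0  0  0  1]
Row reduction gives pivot columns V,a,E,Q; rank = 4
Pivot set = {V,a,E,Q}, free = {f,α,i}
RREF:
  r0: [   1    0    0    0    0    0   -1]
  r1: [   0    1    0    0  3/5  1/5  3/5]
  r2: [   0    0    1    0    0    0    1]
  r3: [   0    0    0    1 -1/5  3/5 -1/5]
Fix exponent of i at 1, f at 0, α at 0; solve each RREF row for its pivot's exponent:
  r0: exp(V) + (-1)·1 = 0 ⇒ exp(V) = 1
  r1: exp(a) + (3/5)·1 = 0 ⇒ exp(a) = -3/5
  r2: exp(E) + (1)·1 = 0 ⇒ exp(E) = -1
  r3: exp(Q) + (-1/5)·1 = 0 ⇒ exp(Q) = 1/5
Π_3 = V · a^(-3/5) · E^-1 · Q^(1/5) · i

["1", "-3/5", "-1", "1/5", "0", "0", "1"]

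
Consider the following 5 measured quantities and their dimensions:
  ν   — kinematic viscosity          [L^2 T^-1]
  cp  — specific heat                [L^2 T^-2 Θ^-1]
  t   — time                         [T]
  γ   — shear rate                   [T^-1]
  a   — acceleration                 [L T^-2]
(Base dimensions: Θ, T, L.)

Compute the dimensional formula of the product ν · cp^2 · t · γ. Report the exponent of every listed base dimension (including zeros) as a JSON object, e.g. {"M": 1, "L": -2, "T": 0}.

Exponent matrix [Θ,T,L] × [ν,cp,t,γ,a]:
  Θ: [ 0 -1  0  0  0]
  T: [-1 -2  1 -1 -2]
  L: [ 2  2  0  0  1]
  [Θ]: (1)·0+(2)·-1+(1)·0+(1)·0 = -2
  [T]: (1)·-1+(2)·-2+(1)·1+(1)·-1 = -5
  [L]: (1)·2+(2)·2+(1)·0+(1)·0 = 6
⇒ Θ^-2 T^-5 L^6

{"Θ": -2, "T": -5, "L": 6}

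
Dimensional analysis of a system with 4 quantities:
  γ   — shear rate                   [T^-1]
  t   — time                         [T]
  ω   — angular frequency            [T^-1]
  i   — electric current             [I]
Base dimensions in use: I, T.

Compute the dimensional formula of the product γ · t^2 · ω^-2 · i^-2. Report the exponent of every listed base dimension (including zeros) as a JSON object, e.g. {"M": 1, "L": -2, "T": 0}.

{"I": -2, "T": 3}

Dimensional matrix (I×T by γ×t×ω×i):
  I: [ 0  0  0  1]
  T: [-1  1 -1  0]
  [I]: (1)·0+(2)·0+(-2)·0+(-2)·1 = -2
  [T]: (1)·-1+(2)·1+(-2)·-1+(-2)·0 = 3
⇒ I^-2 T^3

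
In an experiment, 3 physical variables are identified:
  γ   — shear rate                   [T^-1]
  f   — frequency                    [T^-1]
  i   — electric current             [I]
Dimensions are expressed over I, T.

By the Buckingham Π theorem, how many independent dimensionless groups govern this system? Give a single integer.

1

Dimensional matrix (I×T by γ×f×i):
  I: [ 0  0  1]
  T: [-1 -1  0]
RREF → pivots at {γ,i} ⇒ r = 2
3 vars − rank 2 = 1 Π group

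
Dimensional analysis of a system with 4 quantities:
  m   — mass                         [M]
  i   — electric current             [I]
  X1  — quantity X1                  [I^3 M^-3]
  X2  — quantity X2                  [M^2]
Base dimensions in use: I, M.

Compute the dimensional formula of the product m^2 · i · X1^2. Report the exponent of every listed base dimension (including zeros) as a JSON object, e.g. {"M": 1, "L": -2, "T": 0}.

{"I": 7, "M": -4}

Exponent matrix [I,M] × [m,i,X1,X2]:
  I: [ 0  1  3  0]
  M: [ 1  0 -3  2]
  [I]: (2)·0+(1)·1+(2)·3 = 7
  [M]: (2)·1+(1)·0+(2)·-3 = -4
⇒ I^7 M^-4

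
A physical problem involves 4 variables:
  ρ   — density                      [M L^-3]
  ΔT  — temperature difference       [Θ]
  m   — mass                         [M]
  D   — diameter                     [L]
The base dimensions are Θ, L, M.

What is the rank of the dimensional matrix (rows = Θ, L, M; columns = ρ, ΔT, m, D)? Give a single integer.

Dimensional matrix (Θ×L×M by ρ×ΔT×m×D):
  Θ: [ 0  1  0  0]
  L: [-3  0  0  1]
  M: [ 1  0  1  0]
Echelon form has 3 nonzero rows (pivots: ρ,ΔT,m)

3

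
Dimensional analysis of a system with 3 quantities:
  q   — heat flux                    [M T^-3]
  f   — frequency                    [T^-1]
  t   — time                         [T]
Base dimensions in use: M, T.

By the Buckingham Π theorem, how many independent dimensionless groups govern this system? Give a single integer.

1

Write exponents as rows M,T / cols q,f,t:
  M: [ 1  0  0]
  T: [-3 -1  1]
Row reduction gives pivot columns q,f; rank = 2
3 vars − rank 2 = 1 Π group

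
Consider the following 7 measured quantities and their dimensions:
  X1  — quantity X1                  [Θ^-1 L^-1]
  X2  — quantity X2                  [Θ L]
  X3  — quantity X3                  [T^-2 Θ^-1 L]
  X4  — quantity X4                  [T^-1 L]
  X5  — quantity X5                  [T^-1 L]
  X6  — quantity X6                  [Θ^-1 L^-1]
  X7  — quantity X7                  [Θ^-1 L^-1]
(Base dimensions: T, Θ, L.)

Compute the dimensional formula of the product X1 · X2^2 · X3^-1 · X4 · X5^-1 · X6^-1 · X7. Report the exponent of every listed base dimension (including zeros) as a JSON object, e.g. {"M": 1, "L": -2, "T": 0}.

{"T": 2, "Θ": 2, "L": 0}

Write exponents as rows T,Θ,L / cols X1,X2,X3,X4,X5,X6,X7:
  T: [ 0  0 -2 -1 -1  0  0]
  Θ: [-1  1 -1  0  0 -1 -1]
  L: [-1  1  1  1  1 -1 -1]
  [T]: (1)·0+(2)·0+(-1)·-2+(1)·-1+(-1)·-1+(-1)·0+(1)·0 = 2
  [Θ]: (1)·-1+(2)·1+(-1)·-1+(1)·0+(-1)·0+(-1)·-1+(1)·-1 = 2
  [L]: (1)·-1+(2)·1+(-1)·1+(1)·1+(-1)·1+(-1)·-1+(1)·-1 = 0
⇒ T^2 Θ^2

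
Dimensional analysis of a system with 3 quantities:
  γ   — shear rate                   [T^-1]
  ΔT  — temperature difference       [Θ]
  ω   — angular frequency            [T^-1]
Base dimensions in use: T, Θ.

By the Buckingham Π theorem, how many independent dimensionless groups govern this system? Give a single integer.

1

Exponent matrix [T,Θ] × [γ,ΔT,ω]:
  T: [-1  0 -1]
  Θ: [ 0  1  0]
Echelon form has 2 nonzero rows (pivots: γ,ΔT)
n=3, r=2 ⇒ 1 dimensionless group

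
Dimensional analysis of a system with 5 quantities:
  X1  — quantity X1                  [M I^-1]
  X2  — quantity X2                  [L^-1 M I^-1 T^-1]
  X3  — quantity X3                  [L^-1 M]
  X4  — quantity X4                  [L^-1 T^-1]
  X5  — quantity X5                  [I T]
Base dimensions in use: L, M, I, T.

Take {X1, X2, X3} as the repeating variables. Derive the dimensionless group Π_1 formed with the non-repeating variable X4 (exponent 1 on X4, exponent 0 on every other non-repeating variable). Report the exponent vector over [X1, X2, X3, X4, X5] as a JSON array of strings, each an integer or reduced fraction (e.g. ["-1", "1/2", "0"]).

["1", "-1", "0", "1", "0"]

Exponent matrix [L,M,I,T] × [X1,X2,X3,X4,X5]:
  L: [ 0 -1 -1 -1  0]
  M: [ 1  1  1  0  0]
  I: [-1 -1  0  0  1]
  T: [ 0 -1  0 -1  1]
Echelon form has 3 nonzero rows (pivots: X1,X2,X3)
Repeat: X1,X2,X3; free: X4,X5
RREF:
  r0: [   1    0    0   -1    0]
  r1: [   0    1    0    1   -1]
  r2: [   0    0    1    0    1]
  r3: [   0    0    0    0    0]
Fix exponent of X4 at 1, X5 at 0; solve each RREF row for its pivot's exponent:
  r0: exp(X1) + (-1)·1 = 0 ⇒ exp(X1) = 1
  r1: exp(X2) + (1)·1 = 0 ⇒ exp(X2) = -1
  r2: exp(X3) + (0)·1 = 0 ⇒ exp(X3) = 0
Π_1 = X1 · X2^-1 · X4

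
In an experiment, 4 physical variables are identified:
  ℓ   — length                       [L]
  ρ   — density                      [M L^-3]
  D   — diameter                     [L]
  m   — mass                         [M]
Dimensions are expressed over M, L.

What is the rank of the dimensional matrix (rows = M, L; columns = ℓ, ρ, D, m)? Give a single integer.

2

Exponent matrix [M,L] × [ℓ,ρ,D,m]:
  M: [ 0  1  0  1]
  L: [ 1 -3  1  0]
Echelon form has 2 nonzero rows (pivots: ℓ,ρ)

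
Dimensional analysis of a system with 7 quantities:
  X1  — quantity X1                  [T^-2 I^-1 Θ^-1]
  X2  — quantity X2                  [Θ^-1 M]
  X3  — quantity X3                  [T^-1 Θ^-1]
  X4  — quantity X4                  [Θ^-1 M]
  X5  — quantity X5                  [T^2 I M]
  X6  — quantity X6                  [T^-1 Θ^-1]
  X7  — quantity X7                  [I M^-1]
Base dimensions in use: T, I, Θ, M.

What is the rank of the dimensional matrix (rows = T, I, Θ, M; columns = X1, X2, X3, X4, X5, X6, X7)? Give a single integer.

Dimensional matrix (T×I×Θ×M by X1×X2×X3×X4×X5×X6×X7):
  T: [-2  0 -1  0  2 -1  0]
  I: [-1  0  0  0  1  0  1]
  Θ: [-1 -1 -1 -1  0 -1  0]
  M: [ 0  1  0  1  1  0 -1]
Echelon form has 3 nonzero rows (pivots: X1,X2,X3)

3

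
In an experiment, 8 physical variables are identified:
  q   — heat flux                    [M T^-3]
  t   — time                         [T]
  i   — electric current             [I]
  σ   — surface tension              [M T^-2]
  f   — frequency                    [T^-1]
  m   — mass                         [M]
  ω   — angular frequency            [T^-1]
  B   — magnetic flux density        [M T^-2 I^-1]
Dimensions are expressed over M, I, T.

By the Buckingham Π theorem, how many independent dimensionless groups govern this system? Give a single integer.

5

Dimensional matrix (M×I×T by q×t×i×σ×f×m×ω×B):
  M: [ 1  0  0  1  0  1  0  1]
  I: [ 0  0  1  0  0  0  0 -1]
  T: [-3  1  0 -2 -1  0 -1 -2]
Echelon form has 3 nonzero rows (pivots: q,t,i)
8 vars − rank 3 = 5 Π groups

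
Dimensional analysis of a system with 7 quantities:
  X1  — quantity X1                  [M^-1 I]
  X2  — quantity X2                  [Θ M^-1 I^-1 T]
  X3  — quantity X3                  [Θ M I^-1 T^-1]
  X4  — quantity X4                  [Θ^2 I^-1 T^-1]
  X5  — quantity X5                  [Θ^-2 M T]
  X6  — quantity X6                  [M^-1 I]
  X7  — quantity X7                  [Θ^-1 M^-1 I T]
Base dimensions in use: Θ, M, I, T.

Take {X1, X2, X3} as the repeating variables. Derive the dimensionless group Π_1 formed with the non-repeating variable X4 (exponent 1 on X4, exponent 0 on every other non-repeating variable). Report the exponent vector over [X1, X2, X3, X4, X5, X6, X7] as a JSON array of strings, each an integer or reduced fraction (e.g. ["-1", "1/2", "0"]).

["-1", "-1/2", "-3/2", "1", "0", "0", "0"]

Dimensional matrix (Θ×M×I×T by X1×X2×X3×X4×X5×X6×X7):
  Θ: [ 0  1  1  2 -2  0 -1]
  M: [-1 -1  1  0  1 -1 -1]
  I: [ 1 -1 -1 -1  0  1  1]
  T: [ 0  1 -1 -1  1  0  1]
RREF → pivots at {X1,X2,X3} ⇒ r = 3
Pivot set = {X1,X2,X3}, free = {X4,X5,X6,X7}
RREF:
  r0: [   1    0    0    1   -2    1    0]
  r1: [   0    1    0  1/2 -1/2    0    0]
  r2: [   0    0    1  3/2 -3/2    0   -1]
  r3: [   0    0    0    0    0    0    0]
Fix exponent of X4 at 1, X5 at 0, X6 at 0, X7 at 0; solve each RREF row for its pivot's exponent:
  r0: exp(X1) + (1)·1 = 0 ⇒ exp(X1) = -1
  r1: exp(X2) + (1/2)·1 = 0 ⇒ exp(X2) = -1/2
  r2: exp(X3) + (3/2)·1 = 0 ⇒ exp(X3) = -3/2
Π_1 = X1^-1 · X2^(-1/2) · X3^(-3/2) · X4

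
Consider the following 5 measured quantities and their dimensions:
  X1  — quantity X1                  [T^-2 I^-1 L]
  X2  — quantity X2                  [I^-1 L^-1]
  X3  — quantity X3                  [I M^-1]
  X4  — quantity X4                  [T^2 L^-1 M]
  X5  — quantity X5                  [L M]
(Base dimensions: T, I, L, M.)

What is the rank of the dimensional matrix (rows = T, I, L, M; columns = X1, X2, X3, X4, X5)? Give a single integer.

3

Write exponents as rows T,I,L,M / cols X1,X2,X3,X4,X5:
  T: [-2  0  0  2  0]
  I: [-1 -1  1  0  0]
  L: [ 1 -1  0 -1  1]
  M: [ 0  0 -1  1  1]
Row reduction gives pivot columns X1,X2,X3; rank = 3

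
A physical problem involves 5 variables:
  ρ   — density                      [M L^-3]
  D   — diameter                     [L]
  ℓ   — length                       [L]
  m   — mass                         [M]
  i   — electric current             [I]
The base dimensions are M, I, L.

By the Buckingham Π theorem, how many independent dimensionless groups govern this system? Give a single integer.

Write exponents as rows M,I,L / cols ρ,D,ℓ,m,i:
  M: [ 1  0  0  1  0]
  I: [ 0  0  0  0  1]
  L: [-3  1  1  0  0]
RREF → pivots at {ρ,D,i} ⇒ r = 3
5 vars − rank 3 = 2 Π groups

2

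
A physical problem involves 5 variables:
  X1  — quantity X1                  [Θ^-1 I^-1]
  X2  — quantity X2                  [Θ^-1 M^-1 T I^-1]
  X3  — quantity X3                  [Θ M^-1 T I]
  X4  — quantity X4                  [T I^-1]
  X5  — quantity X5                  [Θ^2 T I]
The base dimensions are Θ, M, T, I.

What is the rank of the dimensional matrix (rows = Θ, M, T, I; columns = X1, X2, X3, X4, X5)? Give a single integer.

3

Dimensional matrix (Θ×M×T×I by X1×X2×X3×X4×X5):
  Θ: [-1 -1  1  0  2]
  M: [ 0 -1 -1  0  0]
  T: [ 0  1  1  1  1]
  I: [-1 -1  1 -1  1]
Row reduction gives pivot columns X1,X2,X4; rank = 3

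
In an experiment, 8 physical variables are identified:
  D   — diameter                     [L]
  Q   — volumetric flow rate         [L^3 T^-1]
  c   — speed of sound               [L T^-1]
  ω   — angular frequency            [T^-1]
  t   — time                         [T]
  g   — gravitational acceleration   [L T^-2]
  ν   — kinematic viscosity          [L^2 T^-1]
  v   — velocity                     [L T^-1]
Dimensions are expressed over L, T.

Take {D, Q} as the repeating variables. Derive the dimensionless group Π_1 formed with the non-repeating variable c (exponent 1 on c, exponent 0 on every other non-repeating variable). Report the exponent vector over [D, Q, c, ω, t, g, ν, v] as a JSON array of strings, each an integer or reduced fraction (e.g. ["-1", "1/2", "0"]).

Dimensional matrix (L×T by D×Q×c×ω×t×g×ν×v):
  L: [ 1  3  1  0  0  1  2  1]
  T: [ 0 -1 -1 -1  1 -2 -1 -1]
RREF → pivots at {D,Q} ⇒ r = 2
Pivot set = {D,Q}, free = {c,ω,t,g,ν,v}
RREF:
  r0: [   1    0   -2   -3    3   -5   -1   -2]
  r1: [   0    1    1    1   -1    2    1    1]
Fix exponent of c at 1, ω at 0, t at 0, g at 0, ν at 0, v at 0; solve each RREF row for its pivot's exponent:
  r0: exp(D) + (-2)·1 = 0 ⇒ exp(D) = 2
  r1: exp(Q) + (1)·1 = 0 ⇒ exp(Q) = -1
Π_1 = D^2 · Q^-1 · c

["2", "-1", "1", "0", "0", "0", "0", "0"]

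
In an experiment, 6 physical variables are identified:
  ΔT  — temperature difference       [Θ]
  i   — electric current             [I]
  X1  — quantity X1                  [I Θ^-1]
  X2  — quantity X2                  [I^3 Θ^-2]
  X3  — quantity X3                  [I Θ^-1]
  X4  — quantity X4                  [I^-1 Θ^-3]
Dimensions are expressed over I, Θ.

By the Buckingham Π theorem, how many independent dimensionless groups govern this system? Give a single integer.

4

Exponent matrix [I,Θ] × [ΔT,i,X1,X2,X3,X4]:
  I: [ 0  1  1  3  1 -1]
  Θ: [ 1  0 -1 -2 -1 -3]
Row reduction gives pivot columns ΔT,i; rank = 2
Π count = n − r = 6 − 2 = 4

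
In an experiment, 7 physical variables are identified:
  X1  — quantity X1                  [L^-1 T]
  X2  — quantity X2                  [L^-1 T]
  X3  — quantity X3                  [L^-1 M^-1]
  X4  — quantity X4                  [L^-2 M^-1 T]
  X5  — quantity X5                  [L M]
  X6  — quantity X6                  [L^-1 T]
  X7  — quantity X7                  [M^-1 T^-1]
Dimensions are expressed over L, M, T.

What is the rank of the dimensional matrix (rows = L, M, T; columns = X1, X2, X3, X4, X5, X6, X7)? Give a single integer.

Dimensional matrix (L×M×T by X1×X2×X3×X4×X5×X6×X7):
  L: [-1 -1 -1 -2  1 -1  0]
  M: [ 0  0 -1 -1  1  0 -1]
  T: [ 1  1  0  1  0  1 -1]
RREF → pivots at {X1,X3} ⇒ r = 2

2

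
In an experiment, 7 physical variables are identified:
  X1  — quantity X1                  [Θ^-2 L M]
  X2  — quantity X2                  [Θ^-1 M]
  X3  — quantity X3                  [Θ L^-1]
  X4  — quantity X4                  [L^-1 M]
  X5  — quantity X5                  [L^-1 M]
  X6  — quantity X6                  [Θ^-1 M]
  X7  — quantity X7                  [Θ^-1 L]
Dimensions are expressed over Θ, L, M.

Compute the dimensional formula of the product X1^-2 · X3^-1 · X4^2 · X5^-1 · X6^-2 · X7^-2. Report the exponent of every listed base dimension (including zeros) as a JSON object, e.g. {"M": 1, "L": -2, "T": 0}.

Write exponents as rows Θ,L,M / cols X1,X2,X3,X4,X5,X6,X7:
  Θ: [-2 -1  1  0  0 -1 -1]
  L: [ 1  0 -1 -1 -1  0  1]
  M: [ 1  1  0  1  1  1  0]
  [Θ]: (-2)·-2+(-1)·1+(2)·0+(-1)·0+(-2)·-1+(-2)·-1 = 7
  [L]: (-2)·1+(-1)·-1+(2)·-1+(-1)·-1+(-2)·0+(-2)·1 = -4
  [M]: (-2)·1+(-1)·0+(2)·1+(-1)·1+(-2)·1+(-2)·0 = -3
⇒ Θ^7 L^-4 M^-3

{"Θ": 7, "L": -4, "M": -3}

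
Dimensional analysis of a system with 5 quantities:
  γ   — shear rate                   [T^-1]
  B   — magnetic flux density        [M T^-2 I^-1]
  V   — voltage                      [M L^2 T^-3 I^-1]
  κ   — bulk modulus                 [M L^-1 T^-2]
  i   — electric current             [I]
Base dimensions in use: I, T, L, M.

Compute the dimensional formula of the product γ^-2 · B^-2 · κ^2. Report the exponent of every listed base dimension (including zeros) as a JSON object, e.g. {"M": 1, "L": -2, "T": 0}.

Exponent matrix [I,T,L,M] × [γ,B,V,κ,i]:
  I: [ 0 -1 -1  0  1]
  T: [-1 -2 -3 -2  0]
  L: [ 0  0  2 -1  0]
  M: [ 0  1  1  1  0]
  [I]: (-2)·0+(-2)·-1+(2)·0 = 2
  [T]: (-2)·-1+(-2)·-2+(2)·-2 = 2
  [L]: (-2)·0+(-2)·0+(2)·-1 = -2
  [M]: (-2)·0+(-2)·1+(2)·1 = 0
⇒ I^2 T^2 L^-2

{"I": 2, "T": 2, "L": -2, "M": 0}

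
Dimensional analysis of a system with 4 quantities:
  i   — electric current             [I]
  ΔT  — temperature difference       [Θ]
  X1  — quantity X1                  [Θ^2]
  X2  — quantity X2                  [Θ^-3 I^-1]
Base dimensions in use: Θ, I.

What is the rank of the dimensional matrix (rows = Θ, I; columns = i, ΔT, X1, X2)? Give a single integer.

Exponent matrix [Θ,I] × [i,ΔT,X1,X2]:
  Θ: [ 0  1  2 -3]
  I: [ 1  0  0 -1]
Row reduction gives pivot columns i,ΔT; rank = 2

2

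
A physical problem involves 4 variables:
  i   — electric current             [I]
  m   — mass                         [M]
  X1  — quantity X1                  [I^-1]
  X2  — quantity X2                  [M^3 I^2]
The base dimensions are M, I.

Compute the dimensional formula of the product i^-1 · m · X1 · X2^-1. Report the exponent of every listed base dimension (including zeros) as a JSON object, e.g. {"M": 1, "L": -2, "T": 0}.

Exponent matrix [M,I] × [i,m,X1,X2]:
  M: [ 0  1  0  3]
  I: [ 1  0 -1  2]
  [M]: (-1)·0+(1)·1+(1)·0+(-1)·3 = -2
  [I]: (-1)·1+(1)·0+(1)·-1+(-1)·2 = -4
⇒ M^-2 I^-4

{"M": -2, "I": -4}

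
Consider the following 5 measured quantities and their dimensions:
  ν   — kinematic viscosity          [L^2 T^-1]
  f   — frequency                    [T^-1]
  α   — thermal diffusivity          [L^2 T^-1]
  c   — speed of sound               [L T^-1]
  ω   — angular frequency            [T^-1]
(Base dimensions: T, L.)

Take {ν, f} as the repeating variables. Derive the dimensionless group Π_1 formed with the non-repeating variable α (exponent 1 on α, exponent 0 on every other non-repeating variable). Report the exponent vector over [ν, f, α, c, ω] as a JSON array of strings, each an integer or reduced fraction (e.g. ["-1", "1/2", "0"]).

["-1", "0", "1", "0", "0"]

Exponent matrix [T,L] × [ν,f,α,c,ω]:
  T: [-1 -1 -1 -1 -1]
  L: [ 2  0  2  1  0]
Row reduction gives pivot columns ν,f; rank = 2
Repeat: ν,f; free: α,c,ω
RREF:
  r0: [   1    0    1  1/2    0]
  r1: [   0    1    0  1/2    1]
Fix exponent of α at 1, c at 0, ω at 0; solve each RREF row for its pivot's exponent:
  r0: exp(ν) + (1)·1 = 0 ⇒ exp(ν) = -1
  r1: exp(f) + (0)·1 = 0 ⇒ exp(f) = 0
Π_1 = ν^-1 · α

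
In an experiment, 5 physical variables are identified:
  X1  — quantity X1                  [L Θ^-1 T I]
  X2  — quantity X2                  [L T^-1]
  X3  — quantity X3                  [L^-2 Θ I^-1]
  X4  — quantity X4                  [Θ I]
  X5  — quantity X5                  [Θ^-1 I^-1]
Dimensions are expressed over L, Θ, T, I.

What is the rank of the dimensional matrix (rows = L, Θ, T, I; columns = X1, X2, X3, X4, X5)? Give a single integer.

3

Dimensional matrix (L×Θ×T×I by X1×X2×X3×X4×X5):
  L: [ 1  1 -2  0  0]
  Θ: [-1  0  1  1 -1]
  T: [ 1 -1  0  0  0]
  I: [ 1  0 -1  1 -1]
RREF → pivots at {X1,X2,X4} ⇒ r = 3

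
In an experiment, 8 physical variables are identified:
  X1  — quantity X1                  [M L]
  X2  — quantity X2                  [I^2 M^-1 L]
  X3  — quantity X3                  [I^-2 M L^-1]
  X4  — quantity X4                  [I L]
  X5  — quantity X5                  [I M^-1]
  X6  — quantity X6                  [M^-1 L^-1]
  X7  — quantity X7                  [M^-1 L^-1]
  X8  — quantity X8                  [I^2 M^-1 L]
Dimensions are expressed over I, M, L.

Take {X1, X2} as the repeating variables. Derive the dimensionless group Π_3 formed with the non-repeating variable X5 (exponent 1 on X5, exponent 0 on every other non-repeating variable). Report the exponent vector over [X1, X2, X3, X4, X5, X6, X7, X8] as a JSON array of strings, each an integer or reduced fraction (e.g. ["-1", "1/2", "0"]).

["1/2", "-1/2", "0", "0", "1", "0", "0", "0"]

Write exponents as rows I,M,L / cols X1,X2,X3,X4,X5,X6,X7,X8:
  I: [ 0  2 -2  1  1  0  0  2]
  M: [ 1 -1  1  0 -1 -1 -1 -1]
  L: [ 1  1 -1  1  0 -1 -1  1]
Echelon form has 2 nonzero rows (pivots: X1,X2)
Pivot set = {X1,X2}, free = {X3,X4,X5,X6,X7,X8}
RREF:
  r0: [   1    0    0  1/2 -1/2   -1   -1    0]
  r1: [   0    1   -1  1/2  1/2    0    0    1]
  r2: [   0    0    0    0    0    0    0    0]
Fix exponent of X5 at 1, X3 at 0, X4 at 0, X6 at 0, X7 at 0, X8 at 0; solve each RREF row for its pivot's exponent:
  r0: exp(X1) + (-1/2)·1 = 0 ⇒ exp(X1) = 1/2
  r1: exp(X2) + (1/2)·1 = 0 ⇒ exp(X2) = -1/2
Π_3 = X1^(1/2) · X2^(-1/2) · X5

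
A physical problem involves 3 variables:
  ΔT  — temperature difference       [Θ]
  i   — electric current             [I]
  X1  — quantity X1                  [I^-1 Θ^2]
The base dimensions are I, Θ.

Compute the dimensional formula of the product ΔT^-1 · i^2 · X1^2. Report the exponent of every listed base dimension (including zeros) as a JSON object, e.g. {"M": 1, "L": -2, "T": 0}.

{"I": 0, "Θ": 3}

Exponent matrix [I,Θ] × [ΔT,i,X1]:
  I: [ 0  1 -1]
  Θ: [ 1  0  2]
  [I]: (-1)·0+(2)·1+(2)·-1 = 0
  [Θ]: (-1)·1+(2)·0+(2)·2 = 3
⇒ Θ^3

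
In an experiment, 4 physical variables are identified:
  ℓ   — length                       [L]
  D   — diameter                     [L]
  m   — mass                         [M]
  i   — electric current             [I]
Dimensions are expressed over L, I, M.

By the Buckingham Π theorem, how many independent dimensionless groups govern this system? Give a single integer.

1

Dimensional matrix (L×I×M by ℓ×D×m×i):
  L: [ 1  1  0  0]
  I: [ 0  0  0  1]
  M: [ 0  0  1  0]
Echelon form has 3 nonzero rows (pivots: ℓ,m,i)
Π count = n − r = 4 − 3 = 1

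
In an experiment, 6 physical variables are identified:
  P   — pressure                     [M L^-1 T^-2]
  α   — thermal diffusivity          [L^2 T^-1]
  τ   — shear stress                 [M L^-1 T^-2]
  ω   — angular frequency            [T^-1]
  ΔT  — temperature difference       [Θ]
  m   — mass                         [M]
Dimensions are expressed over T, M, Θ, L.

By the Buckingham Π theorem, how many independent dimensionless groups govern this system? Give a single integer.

Dimensional matrix (T×M×Θ×L by P×α×τ×ω×ΔT×m):
  T: [-2 -1 -2 -1  0  0]
  M: [ 1  0  1  0  0  1]
  Θ: [ 0  0  0  0  1  0]
  L: [-1  2 -1  0  0  0]
RREF → pivots at {P,α,ω,ΔT} ⇒ r = 4
n=6, r=4 ⇒ 2 dimensionless groups

2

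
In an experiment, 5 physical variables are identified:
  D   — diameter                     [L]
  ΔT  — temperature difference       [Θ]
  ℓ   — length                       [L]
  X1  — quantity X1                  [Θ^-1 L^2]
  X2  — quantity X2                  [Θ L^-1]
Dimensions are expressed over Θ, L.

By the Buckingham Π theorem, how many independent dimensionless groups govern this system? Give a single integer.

Write exponents as rows Θ,L / cols D,ΔT,ℓ,X1,X2:
  Θ: [ 0  1  0 -1  1]
  L: [ 1  0  1  2 -1]
Echelon form has 2 nonzero rows (pivots: D,ΔT)
n=5, r=2 ⇒ 3 dimensionless groups

3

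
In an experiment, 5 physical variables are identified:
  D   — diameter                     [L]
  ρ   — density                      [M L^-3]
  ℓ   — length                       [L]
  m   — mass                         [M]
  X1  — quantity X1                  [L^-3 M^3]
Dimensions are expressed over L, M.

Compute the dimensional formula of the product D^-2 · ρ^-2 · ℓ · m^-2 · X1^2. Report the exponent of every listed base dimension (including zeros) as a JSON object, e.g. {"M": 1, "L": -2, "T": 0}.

{"L": -1, "M": 2}

Dimensional matrix (L×M by D×ρ×ℓ×m×X1):
  L: [ 1 -3  1  0 -3]
  M: [ 0  1  0  1  3]
  [L]: (-2)·1+(-2)·-3+(1)·1+(-2)·0+(2)·-3 = -1
  [M]: (-2)·0+(-2)·1+(1)·0+(-2)·1+(2)·3 = 2
⇒ L^-1 M^2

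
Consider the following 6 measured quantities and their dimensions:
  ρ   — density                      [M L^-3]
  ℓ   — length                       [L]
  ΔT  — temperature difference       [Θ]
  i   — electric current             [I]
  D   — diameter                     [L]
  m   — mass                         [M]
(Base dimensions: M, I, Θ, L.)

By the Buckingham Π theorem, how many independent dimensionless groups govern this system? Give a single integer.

Dimensional matrix (M×I×Θ×L by ρ×ℓ×ΔT×i×D×m):
  M: [ 1  0  0  0  0  1]
  I: [ 0  0  0  1  0  0]
  Θ: [ 0  0  1  0  0  0]
  L: [-3  1  0  0  1  0]
RREF → pivots at {ρ,ℓ,ΔT,i} ⇒ r = 4
6 vars − rank 4 = 2 Π groups

2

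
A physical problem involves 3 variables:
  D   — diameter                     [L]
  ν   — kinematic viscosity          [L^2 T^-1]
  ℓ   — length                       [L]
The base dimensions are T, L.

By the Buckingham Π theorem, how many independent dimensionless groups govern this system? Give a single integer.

1

Write exponents as rows T,L / cols D,ν,ℓ:
  T: [ 0 -1  0]
  L: [ 1  2  1]
Row reduction gives pivot columns D,ν; rank = 2
Π count = n − r = 3 − 2 = 1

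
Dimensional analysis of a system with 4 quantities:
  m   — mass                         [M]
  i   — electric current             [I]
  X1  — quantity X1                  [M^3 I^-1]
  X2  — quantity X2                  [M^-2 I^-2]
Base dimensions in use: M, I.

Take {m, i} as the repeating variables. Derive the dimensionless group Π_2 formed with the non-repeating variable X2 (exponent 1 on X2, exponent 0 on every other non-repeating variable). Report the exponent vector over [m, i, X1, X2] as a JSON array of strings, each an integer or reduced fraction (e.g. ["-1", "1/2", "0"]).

Dimensional matrix (M×I by m×i×X1×X2):
  M: [ 1  0  3 -2]
  I: [ 0  1 -1 -2]
Echelon form has 2 nonzero rows (pivots: m,i)
Pivot set = {m,i}, free = {X1,X2}
RREF:
  r0: [   1    0    3   -2]
  r1: [   0    1   -1   -2]
Fix exponent of X2 at 1, X1 at 0; solve each RREF row for its pivot's exponent:
  r0: exp(m) + (-2)·1 = 0 ⇒ exp(m) = 2
  r1: exp(i) + (-2)·1 = 0 ⇒ exp(i) = 2
Π_2 = m^2 · i^2 · X2

["2", "2", "0", "1"]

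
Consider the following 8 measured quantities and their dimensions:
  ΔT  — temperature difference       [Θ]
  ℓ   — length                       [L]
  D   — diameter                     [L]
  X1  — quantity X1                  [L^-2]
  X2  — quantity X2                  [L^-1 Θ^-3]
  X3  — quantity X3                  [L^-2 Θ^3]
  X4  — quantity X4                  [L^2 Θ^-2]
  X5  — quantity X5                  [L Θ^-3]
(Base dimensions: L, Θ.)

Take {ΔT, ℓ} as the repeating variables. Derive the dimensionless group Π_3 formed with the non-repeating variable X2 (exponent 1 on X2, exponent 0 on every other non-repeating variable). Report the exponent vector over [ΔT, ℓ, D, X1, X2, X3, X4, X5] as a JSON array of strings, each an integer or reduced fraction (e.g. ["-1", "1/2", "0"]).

Write exponents as rows L,Θ / cols ΔT,ℓ,D,X1,X2,X3,X4,X5:
  L: [ 0  1  1 -2 -1 -2  2  1]
  Θ: [ 1  0  0  0 -3  3 -2 -3]
RREF → pivots at {ΔT,ℓ} ⇒ r = 2
Pivot set = {ΔT,ℓ}, free = {D,X1,X2,X3,X4,X5}
RREF:
  r0: [   1    0    0    0   -3    3   -2   -3]
  r1: [   0    1    1   -2   -1   -2    2    1]
Fix exponent of X2 at 1, D at 0, X1 at 0, X3 at 0, X4 at 0, X5 at 0; solve each RREF row for its pivot's exponent:
  r0: exp(ΔT) + (-3)·1 = 0 ⇒ exp(ΔT) = 3
  r1: exp(ℓ) + (-1)·1 = 0 ⇒ exp(ℓ) = 1
Π_3 = ΔT^3 · ℓ · X2

["3", "1", "0", "0", "1", "0", "0", "0"]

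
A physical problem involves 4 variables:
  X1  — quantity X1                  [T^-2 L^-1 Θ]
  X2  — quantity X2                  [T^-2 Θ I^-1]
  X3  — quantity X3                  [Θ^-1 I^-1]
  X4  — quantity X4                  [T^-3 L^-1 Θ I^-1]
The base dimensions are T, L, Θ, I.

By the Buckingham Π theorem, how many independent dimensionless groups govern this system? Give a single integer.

1

Exponent matrix [T,L,Θ,I] × [X1,X2,X3,X4]:
  T: [-2 -2  0 -3]
  L: [-1  0  0 -1]
  Θ: [ 1  1 -1  1]
  I: [ 0 -1 -1 -1]
RREF → pivots at {X1,X2,X3} ⇒ r = 3
4 vars − rank 3 = 1 Π group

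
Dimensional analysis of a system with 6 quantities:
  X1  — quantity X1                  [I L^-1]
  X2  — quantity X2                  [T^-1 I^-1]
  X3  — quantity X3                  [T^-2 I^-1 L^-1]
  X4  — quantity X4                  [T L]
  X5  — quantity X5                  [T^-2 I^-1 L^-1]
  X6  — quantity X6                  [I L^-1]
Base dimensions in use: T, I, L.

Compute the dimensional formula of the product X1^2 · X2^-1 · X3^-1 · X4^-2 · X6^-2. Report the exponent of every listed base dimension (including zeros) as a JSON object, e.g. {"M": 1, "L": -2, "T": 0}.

{"T": 1, "I": 2, "L": -1}

Dimensional matrix (T×I×L by X1×X2×X3×X4×X5×X6):
  T: [ 0 -1 -2  1 -2  0]
  I: [ 1 -1 -1  0 -1  1]
  L: [-1  0 -1  1 -1 -1]
  [T]: (2)·0+(-1)·-1+(-1)·-2+(-2)·1+(-2)·0 = 1
  [I]: (2)·1+(-1)·-1+(-1)·-1+(-2)·0+(-2)·1 = 2
  [L]: (2)·-1+(-1)·0+(-1)·-1+(-2)·1+(-2)·-1 = -1
⇒ T I^2 L^-1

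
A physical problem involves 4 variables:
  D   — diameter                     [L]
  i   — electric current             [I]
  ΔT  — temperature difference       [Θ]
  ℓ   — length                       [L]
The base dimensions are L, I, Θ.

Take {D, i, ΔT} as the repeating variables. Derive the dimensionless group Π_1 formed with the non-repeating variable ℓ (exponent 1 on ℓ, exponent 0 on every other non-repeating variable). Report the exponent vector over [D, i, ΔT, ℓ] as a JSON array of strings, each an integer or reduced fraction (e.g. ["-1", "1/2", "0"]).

Dimensional matrix (L×I×Θ by D×i×ΔT×ℓ):
  L: [ 1  0  0  1]
  I: [ 0  1  0  0]
  Θ: [ 0  0  1  0]
Echelon form has 3 nonzero rows (pivots: D,i,ΔT)
Pivot set = {D,i,ΔT}, free = {ℓ}
RREF:
  r0: [   1    0    0    1]
  r1: [   0    1    0    0]
  r2: [   0    0    1    0]
Fix exponent of ℓ at 1; solve each RREF row for its pivot's exponent:
  r0: exp(D) + (1)·1 = 0 ⇒ exp(D) = -1
  r1: exp(i) + (0)·1 = 0 ⇒ exp(i) = 0
  r2: exp(ΔT) + (0)·1 = 0 ⇒ exp(ΔT) = 0
Π_1 = D^-1 · ℓ

["-1", "0", "0", "1"]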